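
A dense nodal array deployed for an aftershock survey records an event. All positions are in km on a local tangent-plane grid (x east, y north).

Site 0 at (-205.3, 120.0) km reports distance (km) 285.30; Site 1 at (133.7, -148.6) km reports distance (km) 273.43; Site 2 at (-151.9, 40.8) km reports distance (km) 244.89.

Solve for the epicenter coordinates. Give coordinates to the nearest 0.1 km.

(80.0, 119.5)

Circle about each station: (x + 205.3)² + (y − 120.0)² = 285.30²; (x − 133.7)² + (y + 148.6)² = 273.43²; (x + 151.9)² + (y − 40.8)² = 244.89².
Subtracting the Site 0 equation from the Site 1 and Site 2 equations removes the quadratic terms:
678.0 x − 537.2 y = -9958.31
106.8 x − 158.4 y = -10384.86
Solving the 2×2 system: x ≈ 80.0, y ≈ 119.5 km.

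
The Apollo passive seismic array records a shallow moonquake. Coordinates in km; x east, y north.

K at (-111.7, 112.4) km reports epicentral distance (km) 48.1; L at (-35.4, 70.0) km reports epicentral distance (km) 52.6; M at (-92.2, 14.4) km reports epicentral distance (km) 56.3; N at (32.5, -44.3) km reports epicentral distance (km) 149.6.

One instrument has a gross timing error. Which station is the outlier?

Solve using three stations at a time. Using K, L, M (subtract circle equations pairwise → linear system) gives (x, y) ≈ (-88.0, 70.5).
Distances from that point to each station vs reported:
  K: calculated 48.1 vs reported 48.1 → residual 0.0 km
  L: calculated 52.6 vs reported 52.6 → residual 0.0 km
  M: calculated 56.3 vs reported 56.3 → residual 0.0 km
  N: calculated 166.5 vs reported 149.6 → residual 16.9 km
K, L, M are mutually consistent (residuals ≈ 0); N is off by 16.9 km.

N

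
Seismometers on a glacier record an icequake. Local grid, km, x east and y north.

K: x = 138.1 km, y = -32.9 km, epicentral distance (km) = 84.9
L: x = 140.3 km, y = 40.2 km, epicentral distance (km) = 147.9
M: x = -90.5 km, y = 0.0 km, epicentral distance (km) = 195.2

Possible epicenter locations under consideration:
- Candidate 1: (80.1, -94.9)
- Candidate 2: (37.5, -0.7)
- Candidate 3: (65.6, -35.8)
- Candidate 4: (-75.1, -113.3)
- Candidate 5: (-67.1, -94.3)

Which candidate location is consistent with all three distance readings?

Candidate 1

For each candidate, compare |candidate − station| to the reported distance:
Candidate 1: residuals K 0.0, L 0.0, M 0.0 → max 0.0 km
Candidate 2: residuals K 20.7, L 37.3, M 67.2 → max 67.2 km
Candidate 3: residuals K 12.3, L 41.3, M 35.0 → max 41.3 km
Candidate 4: residuals K 143.0, L 116.6, M 80.9 → max 143.0 km
Candidate 5: residuals K 129.3, L 99.3, M 98.0 → max 129.3 km
Only Candidate 1 has all residuals ≈ 0.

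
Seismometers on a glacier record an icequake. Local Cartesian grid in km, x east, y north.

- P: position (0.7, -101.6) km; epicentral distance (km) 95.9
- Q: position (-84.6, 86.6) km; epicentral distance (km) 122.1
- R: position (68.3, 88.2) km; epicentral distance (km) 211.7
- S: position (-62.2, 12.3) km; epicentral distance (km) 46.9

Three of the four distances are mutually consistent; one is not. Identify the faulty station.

R

Solve using three stations at a time. Using P, Q, S (subtract circle equations pairwise → linear system) gives (x, y) ≈ (-67.8, -34.4).
Distances from that point to each station vs reported:
  P: calculated 96.0 vs reported 95.9 → residual 0.1 km
  Q: calculated 122.1 vs reported 122.1 → residual 0.0 km
  R: calculated 183.1 vs reported 211.7 → residual 28.6 km
  S: calculated 47.0 vs reported 46.9 → residual 0.1 km
P, Q, S are mutually consistent (residuals ≈ 0); R is off by 28.6 km.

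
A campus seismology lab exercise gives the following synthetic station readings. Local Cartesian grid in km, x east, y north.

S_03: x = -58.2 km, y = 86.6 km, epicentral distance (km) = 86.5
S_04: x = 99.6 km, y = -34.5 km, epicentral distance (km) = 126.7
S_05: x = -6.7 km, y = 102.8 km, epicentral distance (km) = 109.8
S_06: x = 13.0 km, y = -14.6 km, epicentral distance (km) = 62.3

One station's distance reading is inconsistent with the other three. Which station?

Solve using three stations at a time. Using S_03, S_05, S_06 (subtract circle equations pairwise → linear system) gives (x, y) ≈ (-47.3, 0.8).
Distances from that point to each station vs reported:
  S_03: calculated 86.5 vs reported 86.5 → residual 0.0 km
  S_04: calculated 151.1 vs reported 126.7 → residual 24.4 km
  S_05: calculated 109.8 vs reported 109.8 → residual 0.0 km
  S_06: calculated 62.3 vs reported 62.3 → residual 0.0 km
S_03, S_05, S_06 are mutually consistent (residuals ≈ 0); S_04 is off by 24.4 km.

S_04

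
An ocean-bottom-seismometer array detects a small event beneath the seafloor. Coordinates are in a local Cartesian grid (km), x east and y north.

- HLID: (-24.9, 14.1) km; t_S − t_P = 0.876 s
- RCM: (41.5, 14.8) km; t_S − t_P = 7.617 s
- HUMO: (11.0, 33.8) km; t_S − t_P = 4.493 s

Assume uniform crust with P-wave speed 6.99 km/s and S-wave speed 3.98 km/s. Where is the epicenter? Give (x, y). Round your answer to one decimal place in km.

-28.6 km east, 21.3 km north

Distance from S−P lag: d = Δt · v_P v_S / (v_P − v_S) = Δt · (6.99·3.98)/(6.99−3.98) ≈ 9.2426·Δt.
So d_HLID = 8.10, d_RCM = 70.40, d_HUMO = 41.53 km.
Circle about each station: (x + 24.9)² + (y − 14.1)² = 8.10²; (x − 41.5)² + (y − 14.8)² = 70.40²; (x − 11.0)² + (y − 33.8)² = 41.53².
Subtracting the HLID equation from the RCM and HUMO equations removes the quadratic terms:
132.8 x + 1.4 y = -3768.08
71.8 x + 39.4 y = -1214.51
Solving the 2×2 system: x ≈ -28.6, y ≈ 21.3 km.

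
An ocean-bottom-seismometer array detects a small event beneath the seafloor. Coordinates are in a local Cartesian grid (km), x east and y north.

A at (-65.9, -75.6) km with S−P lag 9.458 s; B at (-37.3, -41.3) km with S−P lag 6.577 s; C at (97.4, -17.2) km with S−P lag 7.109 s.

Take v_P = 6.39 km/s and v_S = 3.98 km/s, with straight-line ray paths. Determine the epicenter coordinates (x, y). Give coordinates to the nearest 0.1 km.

31.2 km east, -52.5 km north

Distance from S−P lag: d = Δt · v_P v_S / (v_P − v_S) = Δt · (6.39·3.98)/(6.39−3.98) ≈ 10.5528·Δt.
So d_A = 99.81, d_B = 69.41, d_C = 75.02 km.
Circle about each station: (x + 65.9)² + (y + 75.6)² = 99.81²; (x + 37.3)² + (y + 41.3)² = 69.41²; (x − 97.4)² + (y + 17.2)² = 75.02².
Subtracting the A equation from the B and C equations removes the quadratic terms:
57.2 x + 68.6 y = -1816.90
326.6 x + 116.8 y = 4058.47
Solving the 2×2 system: x ≈ 31.2, y ≈ -52.5 km.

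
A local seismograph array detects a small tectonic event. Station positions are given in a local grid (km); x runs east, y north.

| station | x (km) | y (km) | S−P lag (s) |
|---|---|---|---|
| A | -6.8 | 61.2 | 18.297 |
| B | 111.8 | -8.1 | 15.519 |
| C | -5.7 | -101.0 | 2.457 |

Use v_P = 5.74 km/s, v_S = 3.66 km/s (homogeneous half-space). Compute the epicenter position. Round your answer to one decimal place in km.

5.4 km east, -123.2 km north

Distance from S−P lag: d = Δt · v_P v_S / (v_P − v_S) = Δt · (5.74·3.66)/(5.74−3.66) ≈ 10.1002·Δt.
So d_A = 184.80, d_B = 156.74, d_C = 24.82 km.
Circle about each station: (x + 6.8)² + (y − 61.2)² = 184.80²; (x − 111.8)² + (y + 8.1)² = 156.74²; (x + 5.7)² + (y + 101.0)² = 24.82².
Subtracting the A equation from the B and C equations removes the quadratic terms:
237.2 x − 138.6 y = 18356.78
2.2 x − 324.4 y = 39976.82
Solving the 2×2 system: x ≈ 5.4, y ≈ -123.2 km.
Check against A (with the unrounded x, y): √((x + 6.8)²+(y − 61.2)²) = 184.80 ≈ 184.80 km. ✓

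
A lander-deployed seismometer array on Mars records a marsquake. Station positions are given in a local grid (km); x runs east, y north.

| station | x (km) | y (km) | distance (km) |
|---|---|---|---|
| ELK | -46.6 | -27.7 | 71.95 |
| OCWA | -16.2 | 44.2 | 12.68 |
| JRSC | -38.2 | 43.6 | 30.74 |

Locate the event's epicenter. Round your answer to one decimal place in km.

Circle about each station: (x + 46.6)² + (y + 27.7)² = 71.95²; (x + 16.2)² + (y − 44.2)² = 12.68²; (x + 38.2)² + (y − 43.6)² = 30.74².
Subtracting pairs of circle equations eliminates x²+y² and gives linear equations (the radical axes):
60.8 x + 143.8 y = 4293.25
16.8 x + 142.6 y = 4653.20
Solving the 2×2 system: x ≈ -9.1, y ≈ 33.7 km.

-9.1 km east, 33.7 km north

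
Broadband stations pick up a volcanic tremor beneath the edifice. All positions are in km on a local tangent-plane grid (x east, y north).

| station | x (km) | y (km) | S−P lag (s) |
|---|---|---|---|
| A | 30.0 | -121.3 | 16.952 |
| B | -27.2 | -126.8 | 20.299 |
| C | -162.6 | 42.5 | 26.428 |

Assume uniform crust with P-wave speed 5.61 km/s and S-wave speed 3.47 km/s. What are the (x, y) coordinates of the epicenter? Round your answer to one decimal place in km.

Distance from S−P lag: d = Δt · v_P v_S / (v_P − v_S) = Δt · (5.61·3.47)/(5.61−3.47) ≈ 9.0966·Δt.
So d_A = 154.21, d_B = 184.65, d_C = 240.40 km.
Circle about each station: (x − 30.0)² + (y + 121.3)² = 154.21²; (x + 27.2)² + (y + 126.8)² = 184.65²; (x + 162.6)² + (y − 42.5)² = 240.40².
Subtracting the A equation from the B and C equations removes the quadratic terms:
-114.4 x − 11.0 y = -9110.51
-385.2 x + 327.6 y = -21380.12
Solving the 2×2 system: x ≈ 77.2, y ≈ 25.5 km.

(77.2, 25.5)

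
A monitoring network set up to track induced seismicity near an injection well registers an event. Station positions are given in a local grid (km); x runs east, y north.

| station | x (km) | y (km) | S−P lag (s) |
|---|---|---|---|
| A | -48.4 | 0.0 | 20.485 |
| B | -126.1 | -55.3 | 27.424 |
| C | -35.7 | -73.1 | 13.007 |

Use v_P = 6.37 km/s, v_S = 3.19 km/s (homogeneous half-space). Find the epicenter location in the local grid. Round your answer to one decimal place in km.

Distance from S−P lag: d = Δt · v_P v_S / (v_P − v_S) = Δt · (6.37·3.19)/(6.37−3.19) ≈ 6.3900·Δt.
So d_A = 130.90, d_B = 175.24, d_C = 83.12 km.
Circle about each station: (x + 48.4)² + y² = 130.90²; (x + 126.1)² + (y + 55.3)² = 175.24²; (x + 35.7)² + (y + 73.1)² = 83.12².
Subtracting pairs of circle equations eliminates x²+y² and gives linear equations (the radical axes):
-155.4 x − 110.6 y = 3042.49
25.4 x − 146.2 y = 14501.42
Solving the 2×2 system: x ≈ 45.4, y ≈ -91.3 km.

(45.4, -91.3)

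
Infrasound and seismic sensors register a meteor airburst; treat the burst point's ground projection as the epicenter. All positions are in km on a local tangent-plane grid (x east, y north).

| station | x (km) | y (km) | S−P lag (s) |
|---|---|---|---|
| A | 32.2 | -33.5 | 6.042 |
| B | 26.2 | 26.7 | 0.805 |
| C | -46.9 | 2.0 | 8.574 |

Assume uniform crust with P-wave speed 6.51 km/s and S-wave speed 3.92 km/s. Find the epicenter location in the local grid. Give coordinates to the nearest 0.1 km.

(34.1, 26.0)

Distance from S−P lag: d = Δt · v_P v_S / (v_P − v_S) = Δt · (6.51·3.92)/(6.51−3.92) ≈ 9.8530·Δt.
So d_A = 59.53, d_B = 7.93, d_C = 84.48 km.
Circle about each station: (x − 32.2)² + (y + 33.5)² = 59.53²; (x − 26.2)² + (y − 26.7)² = 7.93²; (x + 46.9)² + (y − 2.0)² = 84.48².
Subtracting the A equation from the B and C equations removes the quadratic terms:
-12.0 x + 120.4 y = 2721.18
-158.2 x + 71.0 y = -3548.53
Solving the 2×2 system: x ≈ 34.1, y ≈ 26.0 km.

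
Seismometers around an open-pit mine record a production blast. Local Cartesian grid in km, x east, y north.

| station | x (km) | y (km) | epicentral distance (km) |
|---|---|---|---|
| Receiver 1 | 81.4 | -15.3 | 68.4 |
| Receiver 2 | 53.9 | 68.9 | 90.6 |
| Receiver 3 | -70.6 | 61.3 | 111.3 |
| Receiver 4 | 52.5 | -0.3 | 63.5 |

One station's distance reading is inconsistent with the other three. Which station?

Solve using three stations at a time. Using Receiver 1, Receiver 2, Receiver 3 (subtract circle equations pairwise → linear system) gives (x, y) ≈ (13.1, -12.0).
Distances from that point to each station vs reported:
  Receiver 1: calculated 68.3 vs reported 68.4 → residual 0.1 km
  Receiver 2: calculated 90.6 vs reported 90.6 → residual 0.0 km
  Receiver 3: calculated 111.3 vs reported 111.3 → residual 0.0 km
  Receiver 4: calculated 41.1 vs reported 63.5 → residual 22.4 km
Receiver 1, Receiver 2, Receiver 3 are mutually consistent (residuals ≈ 0); Receiver 4 is off by 22.4 km.

Receiver 4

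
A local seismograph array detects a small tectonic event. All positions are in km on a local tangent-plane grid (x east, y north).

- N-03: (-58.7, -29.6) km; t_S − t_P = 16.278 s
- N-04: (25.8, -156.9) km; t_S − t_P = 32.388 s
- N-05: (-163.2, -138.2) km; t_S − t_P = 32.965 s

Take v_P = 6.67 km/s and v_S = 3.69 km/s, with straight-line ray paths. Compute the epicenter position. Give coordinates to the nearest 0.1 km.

Distance from S−P lag: d = Δt · v_P v_S / (v_P − v_S) = Δt · (6.67·3.69)/(6.67−3.69) ≈ 8.2592·Δt.
So d_N-03 = 134.44, d_N-04 = 267.50, d_N-05 = 272.26 km.
Circle about each station: (x + 58.7)² + (y + 29.6)² = 134.44²; (x − 25.8)² + (y + 156.9)² = 267.50²; (x + 163.2)² + (y + 138.2)² = 272.26².
Subtracting the N-03 equation from the N-04 and N-05 equations removes the quadratic terms:
169.0 x − 254.6 y = -32520.74
-209.0 x − 217.2 y = -14639.76
Solving the 2×2 system: x ≈ -37.1, y ≈ 103.1 km.
Check against N-03 (with the unrounded x, y): √((x + 58.7)²+(y + 29.6)²) = 134.45 ≈ 134.44 km. ✓

x ≈ -37.1 km, y ≈ 103.1 km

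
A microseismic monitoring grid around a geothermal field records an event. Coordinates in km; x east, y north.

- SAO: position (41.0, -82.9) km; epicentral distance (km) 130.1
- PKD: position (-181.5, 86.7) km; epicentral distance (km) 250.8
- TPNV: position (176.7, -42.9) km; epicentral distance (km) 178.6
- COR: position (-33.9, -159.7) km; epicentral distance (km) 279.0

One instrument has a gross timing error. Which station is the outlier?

SAO

Solve using three stations at a time. Using PKD, TPNV, COR (subtract circle equations pairwise → linear system) gives (x, y) ≈ (69.0, 99.7).
Distances from that point to each station vs reported:
  SAO: calculated 184.7 vs reported 130.1 → residual 54.6 km
  PKD: calculated 250.9 vs reported 250.8 → residual 0.1 km
  TPNV: calculated 178.7 vs reported 178.6 → residual 0.1 km
  COR: calculated 279.0 vs reported 279.0 → residual 0.0 km
PKD, TPNV, COR are mutually consistent (residuals ≈ 0); SAO is off by 54.6 km.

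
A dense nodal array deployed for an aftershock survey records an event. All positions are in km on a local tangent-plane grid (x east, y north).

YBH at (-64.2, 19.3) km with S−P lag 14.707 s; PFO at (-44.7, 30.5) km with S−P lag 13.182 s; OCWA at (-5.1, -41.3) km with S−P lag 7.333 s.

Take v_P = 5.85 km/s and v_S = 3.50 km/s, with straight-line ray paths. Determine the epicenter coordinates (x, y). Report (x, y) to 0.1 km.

x ≈ 56.4 km, y ≈ -24.0 km

Distance from S−P lag: d = Δt · v_P v_S / (v_P − v_S) = Δt · (5.85·3.50)/(5.85−3.50) ≈ 8.7128·Δt.
So d_YBH = 128.14, d_PFO = 114.85, d_OCWA = 63.89 km.
Circle about each station: (x + 64.2)² + (y − 19.3)² = 128.14²; (x + 44.7)² + (y − 30.5)² = 114.85²; (x + 5.1)² + (y + 41.3)² = 63.89².
Subtracting pairs of circle equations eliminates x²+y² and gives linear equations (the radical axes):
39.0 x + 22.4 y = 1663.55
118.2 x − 121.2 y = 9575.50
Solving the 2×2 system: x ≈ 56.4, y ≈ -24.0 km.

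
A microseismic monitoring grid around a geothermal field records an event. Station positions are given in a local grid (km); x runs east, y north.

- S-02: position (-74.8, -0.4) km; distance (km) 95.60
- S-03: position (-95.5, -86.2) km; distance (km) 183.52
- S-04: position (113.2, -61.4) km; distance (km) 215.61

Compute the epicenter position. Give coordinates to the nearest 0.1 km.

Circle about each station: (x + 74.8)² + (y + 0.4)² = 95.60²; (x + 95.5)² + (y + 86.2)² = 183.52²; (x − 113.2)² + (y + 61.4)² = 215.61².
Subtracting the S-02 equation from the S-03 and S-04 equations removes the quadratic terms:
-41.4 x − 171.6 y = -13584.74
376.0 x − 122.0 y = -26359.31
Solving the 2×2 system: x ≈ -41.2, y ≈ 89.1 km.
Check against S-02 (with the unrounded x, y): √((x + 74.8)²+(y + 0.4)²) = 95.60 ≈ 95.60 km. ✓

(-41.2, 89.1)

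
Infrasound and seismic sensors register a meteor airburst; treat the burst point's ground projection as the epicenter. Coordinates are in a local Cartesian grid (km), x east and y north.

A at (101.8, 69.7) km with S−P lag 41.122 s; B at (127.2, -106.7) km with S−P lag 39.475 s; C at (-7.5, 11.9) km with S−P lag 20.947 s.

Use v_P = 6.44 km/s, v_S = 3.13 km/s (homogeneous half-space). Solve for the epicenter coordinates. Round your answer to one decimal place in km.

Distance from S−P lag: d = Δt · v_P v_S / (v_P − v_S) = Δt · (6.44·3.13)/(6.44−3.13) ≈ 6.0898·Δt.
So d_A = 250.42, d_B = 240.39, d_C = 127.56 km.
Circle about each station: (x − 101.8)² + (y − 69.7)² = 250.42²; (x − 127.2)² + (y + 106.7)² = 240.39²; (x + 7.5)² + (y − 11.9)² = 127.56².
Subtracting the A equation from the B and C equations removes the quadratic terms:
50.8 x − 352.8 y = 17266.22
-218.6 x − 115.6 y = 31415.15
Solving the 2×2 system: x ≈ -109.5, y ≈ -64.7 km.

(-109.5, -64.7)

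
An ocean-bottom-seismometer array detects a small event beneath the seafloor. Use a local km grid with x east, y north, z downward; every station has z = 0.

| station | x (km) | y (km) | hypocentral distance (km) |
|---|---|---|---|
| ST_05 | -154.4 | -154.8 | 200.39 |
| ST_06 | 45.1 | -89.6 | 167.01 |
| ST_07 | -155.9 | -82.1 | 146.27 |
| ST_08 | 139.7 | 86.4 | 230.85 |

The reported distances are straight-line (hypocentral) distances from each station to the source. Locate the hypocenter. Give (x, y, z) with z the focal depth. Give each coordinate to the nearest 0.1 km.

Each station gives a sphere (x−x_i)² + (y−y_i)² + z² = d_i² (stations at z=0).
Subtracting the ST_05 sphere from ST_06 and ST_07: z² cancels, leaving linear equations in x and y:
399.0 x + 130.4 y = -25476.42
-3.0 x + 145.4 y = 2004.06
Solving: x ≈ -67.897, y ≈ 12.382 km (keep extra digits for the depth step; rounded: -67.9, 12.4).
Then from the ST_05 sphere: z² = 200.39² − (x + 154.4)² − (y + 154.8)² with x = -67.897, y = 12.382, so z ≈ 68.728 ≈ 68.7 km.

(-67.9, 12.4, 68.7)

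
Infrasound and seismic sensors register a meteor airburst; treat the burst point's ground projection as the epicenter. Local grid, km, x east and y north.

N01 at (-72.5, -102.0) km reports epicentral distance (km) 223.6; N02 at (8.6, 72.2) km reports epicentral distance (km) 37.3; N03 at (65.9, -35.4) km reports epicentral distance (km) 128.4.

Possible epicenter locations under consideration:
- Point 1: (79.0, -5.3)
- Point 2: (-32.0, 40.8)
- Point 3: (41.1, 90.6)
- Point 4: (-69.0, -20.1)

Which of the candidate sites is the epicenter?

Point 3

For each candidate, compare |candidate − station| to the reported distance:
Point 1: residuals N01 43.9, N02 67.4, N03 95.6 → max 95.6 km
Point 2: residuals N01 75.2, N02 14.0, N03 4.3 → max 75.2 km
Point 3: residuals N01 0.0, N02 0.0, N03 0.0 → max 0.0 km
Point 4: residuals N01 141.6, N02 83.3, N03 7.4 → max 141.6 km
Only Point 3 has all residuals ≈ 0.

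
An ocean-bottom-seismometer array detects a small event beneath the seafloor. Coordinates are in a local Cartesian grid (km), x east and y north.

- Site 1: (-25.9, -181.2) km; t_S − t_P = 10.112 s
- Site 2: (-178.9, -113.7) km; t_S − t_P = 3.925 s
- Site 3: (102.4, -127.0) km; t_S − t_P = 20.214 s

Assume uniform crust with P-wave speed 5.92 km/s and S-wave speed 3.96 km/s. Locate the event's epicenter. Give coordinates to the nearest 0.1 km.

-139.1 km east, -138.6 km north

Distance from S−P lag: d = Δt · v_P v_S / (v_P − v_S) = Δt · (5.92·3.96)/(5.92−3.96) ≈ 11.9608·Δt.
So d_Site 1 = 120.95, d_Site 2 = 46.95, d_Site 3 = 241.78 km.
Circle about each station: (x + 25.9)² + (y + 181.2)² = 120.95²; (x + 178.9)² + (y + 113.7)² = 46.95²; (x − 102.4)² + (y + 127.0)² = 241.78².
Subtracting the Site 1 equation from the Site 2 and Site 3 equations removes the quadratic terms:
-306.0 x + 135.0 y = 23853.25
256.6 x + 108.4 y = -50718.16
Solving the 2×2 system: x ≈ -139.1, y ≈ -138.6 km.
Check against Site 1 (with the unrounded x, y): √((x + 25.9)²+(y + 181.2)²) = 120.95 ≈ 120.95 km. ✓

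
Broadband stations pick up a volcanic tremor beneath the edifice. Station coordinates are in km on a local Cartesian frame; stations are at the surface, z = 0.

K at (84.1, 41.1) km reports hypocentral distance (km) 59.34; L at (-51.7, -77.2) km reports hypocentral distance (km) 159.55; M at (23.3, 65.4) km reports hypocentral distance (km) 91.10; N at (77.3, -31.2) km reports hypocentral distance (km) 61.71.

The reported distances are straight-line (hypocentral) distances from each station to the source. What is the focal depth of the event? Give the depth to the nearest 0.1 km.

Each station gives a sphere (x−x_i)² + (y−y_i)² + z² = d_i² (stations at z=0).
Subtracting the K sphere from L and M: z² cancels, leaving linear equations in x and y:
-271.6 x − 236.6 y = -22064.26
-121.6 x + 48.6 y = -8719.94
Solving: x ≈ 74.707, y ≈ 7.498 km (keep extra digits for the depth step; rounded: 74.7, 7.5).
Then from the K sphere: z² = 59.34² − (x − 84.1)² − (y − 41.1)² with x = 74.707, y = 7.498, so z ≈ 47.999 ≈ 48.0 km.

z ≈ 48.0 km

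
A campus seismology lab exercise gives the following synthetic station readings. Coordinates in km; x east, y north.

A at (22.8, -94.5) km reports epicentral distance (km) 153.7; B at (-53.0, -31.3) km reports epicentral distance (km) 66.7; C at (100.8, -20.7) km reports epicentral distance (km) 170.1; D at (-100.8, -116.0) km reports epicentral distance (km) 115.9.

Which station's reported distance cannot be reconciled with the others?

Solve using three stations at a time. Using A, B, C (subtract circle equations pairwise → linear system) gives (x, y) ≈ (-59.9, 35.1).
Distances from that point to each station vs reported:
  A: calculated 153.7 vs reported 153.7 → residual 0.0 km
  B: calculated 66.7 vs reported 66.7 → residual 0.0 km
  C: calculated 170.1 vs reported 170.1 → residual 0.0 km
  D: calculated 156.5 vs reported 115.9 → residual 40.6 km
A, B, C are mutually consistent (residuals ≈ 0); D is off by 40.6 km.

D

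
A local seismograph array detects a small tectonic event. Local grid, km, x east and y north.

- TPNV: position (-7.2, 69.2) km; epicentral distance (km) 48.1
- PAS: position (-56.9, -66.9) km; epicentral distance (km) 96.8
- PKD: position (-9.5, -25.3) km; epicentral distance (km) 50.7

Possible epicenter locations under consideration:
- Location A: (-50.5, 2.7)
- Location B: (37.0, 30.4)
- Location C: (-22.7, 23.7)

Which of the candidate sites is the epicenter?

Location C

For each candidate, compare |candidate − station| to the reported distance:
Location A: residuals TPNV 31.3, PAS 26.9, PKD 1.1 → max 31.3 km
Location B: residuals TPNV 10.7, PAS 38.4, PKD 21.9 → max 38.4 km
Location C: residuals TPNV 0.0, PAS 0.0, PKD 0.0 → max 0.0 km
Only Location C has all residuals ≈ 0.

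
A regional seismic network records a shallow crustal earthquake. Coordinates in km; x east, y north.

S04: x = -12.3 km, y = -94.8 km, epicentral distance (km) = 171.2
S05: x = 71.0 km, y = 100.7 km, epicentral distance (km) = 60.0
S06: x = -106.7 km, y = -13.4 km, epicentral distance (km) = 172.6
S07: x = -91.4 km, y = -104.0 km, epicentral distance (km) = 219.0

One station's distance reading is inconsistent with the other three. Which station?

Solve using three stations at a time. Using S04, S06, S07 (subtract circle equations pairwise → linear system) gives (x, y) ≈ (46.8, 66.2).
Distances from that point to each station vs reported:
  S04: calculated 171.5 vs reported 171.2 → residual 0.3 km
  S05: calculated 42.1 vs reported 60.0 → residual 17.9 km
  S06: calculated 172.9 vs reported 172.6 → residual 0.3 km
  S07: calculated 219.2 vs reported 219.0 → residual 0.2 km
S04, S06, S07 are mutually consistent (residuals ≈ 0); S05 is off by 17.9 km.

S05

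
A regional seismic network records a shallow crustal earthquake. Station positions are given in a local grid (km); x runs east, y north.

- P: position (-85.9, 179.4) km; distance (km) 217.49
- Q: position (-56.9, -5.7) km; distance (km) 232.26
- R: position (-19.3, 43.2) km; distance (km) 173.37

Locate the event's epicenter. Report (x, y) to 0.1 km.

Circle about each station: (x + 85.9)² + (y − 179.4)² = 217.49²; (x + 56.9)² + (y + 5.7)² = 232.26²; (x + 19.3)² + (y − 43.2)² = 173.37².
Subtracting pairs of circle equations eliminates x²+y² and gives linear equations (the radical axes):
58.0 x − 370.2 y = -42935.88
133.2 x − 272.4 y = -20079.70
Solving the 2×2 system: x ≈ 127.2, y ≈ 135.9 km.

(127.2, 135.9)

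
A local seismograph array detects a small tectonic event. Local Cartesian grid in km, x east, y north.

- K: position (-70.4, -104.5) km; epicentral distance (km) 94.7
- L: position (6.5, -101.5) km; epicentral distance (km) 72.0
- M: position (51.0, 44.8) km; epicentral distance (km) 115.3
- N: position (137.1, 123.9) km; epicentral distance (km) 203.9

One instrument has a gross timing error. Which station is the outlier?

K

Solve using three stations at a time. Using L, M, N (subtract circle equations pairwise → linear system) gives (x, y) ≈ (70.5, -68.8).
Distances from that point to each station vs reported:
  K: calculated 145.3 vs reported 94.7 → residual 50.6 km
  L: calculated 71.9 vs reported 72.0 → residual 0.1 km
  M: calculated 115.2 vs reported 115.3 → residual 0.1 km
  N: calculated 203.9 vs reported 203.9 → residual 0.0 km
L, M, N are mutually consistent (residuals ≈ 0); K is off by 50.6 km.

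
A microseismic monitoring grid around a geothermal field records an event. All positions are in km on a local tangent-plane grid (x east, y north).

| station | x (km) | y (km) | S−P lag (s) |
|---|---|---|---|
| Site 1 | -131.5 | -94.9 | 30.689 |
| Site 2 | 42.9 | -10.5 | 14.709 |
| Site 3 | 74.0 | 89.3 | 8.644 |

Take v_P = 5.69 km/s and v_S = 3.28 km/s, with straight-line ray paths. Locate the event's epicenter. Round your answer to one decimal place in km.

Distance from S−P lag: d = Δt · v_P v_S / (v_P − v_S) = Δt · (5.69·3.28)/(5.69−3.28) ≈ 7.7441·Δt.
So d_Site 1 = 237.66, d_Site 2 = 113.91, d_Site 3 = 66.94 km.
Circle about each station: (x + 131.5)² + (y + 94.9)² = 237.66²; (x − 42.9)² + (y + 10.5)² = 113.91²; (x − 74.0)² + (y − 89.3)² = 66.94².
Subtracting the Site 1 equation from the Site 2 and Site 3 equations removes the quadratic terms:
348.8 x + 168.8 y = 19159.19
411.0 x + 368.4 y = 39153.54
Solving the 2×2 system: x ≈ 7.6, y ≈ 97.8 km.

7.6 km east, 97.8 km north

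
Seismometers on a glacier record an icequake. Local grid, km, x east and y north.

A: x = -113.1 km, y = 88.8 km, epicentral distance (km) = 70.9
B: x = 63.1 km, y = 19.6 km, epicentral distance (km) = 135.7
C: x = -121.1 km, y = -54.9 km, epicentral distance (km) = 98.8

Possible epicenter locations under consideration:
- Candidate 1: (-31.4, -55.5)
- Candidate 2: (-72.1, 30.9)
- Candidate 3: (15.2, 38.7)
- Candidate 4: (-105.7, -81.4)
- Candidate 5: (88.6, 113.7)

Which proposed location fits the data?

Candidate 2

For each candidate, compare |candidate − station| to the reported distance:
Candidate 1: residuals A 94.9, B 15.0, C 9.1 → max 94.9 km
Candidate 2: residuals A 0.0, B 0.0, C 0.0 → max 0.0 km
Candidate 3: residuals A 66.8, B 84.1, C 66.5 → max 84.1 km
Candidate 4: residuals A 99.5, B 61.0, C 68.2 → max 99.5 km
Candidate 5: residuals A 132.3, B 38.2, C 170.3 → max 170.3 km
Only Candidate 2 has all residuals ≈ 0.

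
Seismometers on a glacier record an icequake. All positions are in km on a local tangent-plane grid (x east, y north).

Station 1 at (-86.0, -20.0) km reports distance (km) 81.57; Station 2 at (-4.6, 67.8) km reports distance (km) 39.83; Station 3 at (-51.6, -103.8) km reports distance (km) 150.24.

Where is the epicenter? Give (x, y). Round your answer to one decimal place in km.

Circle about each station: (x + 86.0)² + (y + 20.0)² = 81.57²; (x + 4.6)² + (y − 67.8)² = 39.83²; (x + 51.6)² + (y + 103.8)² = 150.24².
Subtracting the Station 1 equation from the Station 2 and Station 3 equations removes the quadratic terms:
162.8 x + 175.6 y = 1889.24
68.8 x − 167.6 y = -10277.39
Solving the 2×2 system: x ≈ -37.8, y ≈ 45.8 km.
Check against Station 1 (with the unrounded x, y): √((x + 86.0)²+(y + 20.0)²) = 81.57 ≈ 81.57 km. ✓

(-37.8, 45.8)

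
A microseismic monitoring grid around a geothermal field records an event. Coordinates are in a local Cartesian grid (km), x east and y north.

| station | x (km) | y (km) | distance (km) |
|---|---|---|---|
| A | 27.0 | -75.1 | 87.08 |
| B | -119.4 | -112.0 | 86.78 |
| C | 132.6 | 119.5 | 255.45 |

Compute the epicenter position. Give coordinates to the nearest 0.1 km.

Circle about each station: (x − 27.0)² + (y + 75.1)² = 87.08²; (x + 119.4)² + (y + 112.0)² = 86.78²; (x − 132.6)² + (y − 119.5)² = 255.45².
Subtracting pairs of circle equations eliminates x²+y² and gives linear equations (the radical axes):
-292.8 x − 73.8 y = 20483.51
211.2 x + 389.2 y = -32177.78
Solving the 2×2 system: x ≈ -56.9, y ≈ -51.8 km.
Check against A (with the unrounded x, y): √((x − 27.0)²+(y + 75.1)²) = 87.08 ≈ 87.08 km. ✓

-56.9 km east, -51.8 km north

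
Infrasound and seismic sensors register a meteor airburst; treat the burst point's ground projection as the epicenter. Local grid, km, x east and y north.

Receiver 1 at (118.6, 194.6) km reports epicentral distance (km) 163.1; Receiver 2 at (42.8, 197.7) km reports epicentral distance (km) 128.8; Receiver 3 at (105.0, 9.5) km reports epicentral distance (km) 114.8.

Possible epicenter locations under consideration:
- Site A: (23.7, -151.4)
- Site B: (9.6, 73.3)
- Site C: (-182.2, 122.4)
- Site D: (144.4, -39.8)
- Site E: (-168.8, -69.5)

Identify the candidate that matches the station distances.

For each candidate, compare |candidate − station| to the reported distance:
Site A: residuals Receiver 1 195.7, Receiver 2 220.8, Receiver 3 65.5 → max 220.8 km
Site B: residuals Receiver 1 0.0, Receiver 2 0.0, Receiver 3 0.0 → max 0.0 km
Site C: residuals Receiver 1 146.2, Receiver 2 108.5, Receiver 3 193.8 → max 193.8 km
Site D: residuals Receiver 1 72.7, Receiver 2 129.5, Receiver 3 51.7 → max 129.5 km
Site E: residuals Receiver 1 227.2, Receiver 2 212.0, Receiver 3 170.2 → max 227.2 km
Only Site B has all residuals ≈ 0.

Site B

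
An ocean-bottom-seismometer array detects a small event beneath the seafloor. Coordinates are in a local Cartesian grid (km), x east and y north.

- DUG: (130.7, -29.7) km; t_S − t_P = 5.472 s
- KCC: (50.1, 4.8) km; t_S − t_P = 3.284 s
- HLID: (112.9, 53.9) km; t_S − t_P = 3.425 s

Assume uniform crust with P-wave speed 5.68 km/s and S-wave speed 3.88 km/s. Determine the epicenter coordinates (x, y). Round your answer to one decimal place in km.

Distance from S−P lag: d = Δt · v_P v_S / (v_P − v_S) = Δt · (5.68·3.88)/(5.68−3.88) ≈ 12.2436·Δt.
So d_DUG = 67.00, d_KCC = 40.21, d_HLID = 41.93 km.
Circle about each station: (x − 130.7)² + (y + 29.7)² = 67.00²; (x − 50.1)² + (y − 4.8)² = 40.21²; (x − 112.9)² + (y − 53.9)² = 41.93².
Subtracting pairs of circle equations eliminates x²+y² and gives linear equations (the radical axes):
-161.2 x + 69.0 y = -12559.37
-35.6 x + 167.2 y = 417.92
Solving the 2×2 system: x ≈ 86.9, y ≈ 21.0 km.

86.9 km east, 21.0 km north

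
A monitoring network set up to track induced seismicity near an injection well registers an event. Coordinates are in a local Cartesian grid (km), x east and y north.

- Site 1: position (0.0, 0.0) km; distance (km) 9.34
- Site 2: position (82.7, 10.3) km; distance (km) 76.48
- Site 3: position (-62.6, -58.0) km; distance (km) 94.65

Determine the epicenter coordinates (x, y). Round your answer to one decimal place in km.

(6.3, 6.9)

Circle about each station: x² + y² = 9.34²; (x − 82.7)² + (y − 10.3)² = 76.48²; (x + 62.6)² + (y + 58.0)² = 94.65².
Subtracting pairs of circle equations eliminates x²+y² and gives linear equations (the radical axes):
165.4 x + 20.6 y = 1183.43
-125.2 x − 116.0 y = -1588.63
Solving the 2×2 system: x ≈ 6.3, y ≈ 6.9 km.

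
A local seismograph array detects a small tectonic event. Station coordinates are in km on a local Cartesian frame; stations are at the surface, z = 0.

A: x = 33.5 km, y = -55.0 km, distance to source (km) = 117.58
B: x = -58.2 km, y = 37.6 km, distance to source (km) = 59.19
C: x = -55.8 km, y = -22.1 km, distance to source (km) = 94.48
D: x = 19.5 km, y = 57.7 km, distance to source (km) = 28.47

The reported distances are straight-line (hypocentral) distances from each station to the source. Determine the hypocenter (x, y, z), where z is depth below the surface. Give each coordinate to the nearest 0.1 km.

(-4.0, 55.3, 15.9)

Each station gives a sphere (x−x_i)² + (y−y_i)² + z² = d_i² (stations at z=0).
Subtracting the A sphere from B and C: z² cancels, leaving linear equations in x and y:
-183.4 x + 185.2 y = 10975.35
-178.6 x + 65.8 y = 4353.39
Solving: x ≈ -4.002, y ≈ 55.299 km (keep extra digits for the depth step; rounded: -4.0, 55.3).
Then from the A sphere: z² = 117.58² − (x − 33.5)² − (y + 55.0)² with x = -4.002, y = 55.299, so z ≈ 15.899 ≈ 15.9 km.
Check against D (with the unrounded solution): distance 28.47 ≈ 28.47 km. ✓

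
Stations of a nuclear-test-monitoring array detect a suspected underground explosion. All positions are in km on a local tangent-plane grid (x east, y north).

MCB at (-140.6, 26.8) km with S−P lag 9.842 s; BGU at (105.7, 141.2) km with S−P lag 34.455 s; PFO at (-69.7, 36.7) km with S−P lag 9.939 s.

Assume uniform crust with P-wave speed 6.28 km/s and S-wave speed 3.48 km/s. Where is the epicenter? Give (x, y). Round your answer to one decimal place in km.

Distance from S−P lag: d = Δt · v_P v_S / (v_P − v_S) = Δt · (6.28·3.48)/(6.28−3.48) ≈ 7.8051·Δt.
So d_MCB = 76.82, d_BGU = 268.93, d_PFO = 77.58 km.
Circle about each station: (x + 140.6)² + (y − 26.8)² = 76.82²; (x − 105.7)² + (y − 141.2)² = 268.93²; (x + 69.7)² + (y − 36.7)² = 77.58².
Subtracting the MCB equation from the BGU and PFO equations removes the quadratic terms:
492.6 x + 228.8 y = -55798.70
141.8 x + 19.8 y = -14398.96
Solving the 2×2 system: x ≈ -96.5, y ≈ -36.1 km.

(-96.5, -36.1)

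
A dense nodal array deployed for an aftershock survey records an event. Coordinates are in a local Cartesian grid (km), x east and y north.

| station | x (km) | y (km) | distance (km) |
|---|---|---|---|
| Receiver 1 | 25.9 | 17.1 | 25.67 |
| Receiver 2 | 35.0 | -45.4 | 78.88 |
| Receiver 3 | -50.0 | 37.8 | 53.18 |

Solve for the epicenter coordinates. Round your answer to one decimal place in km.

Circle about each station: (x − 25.9)² + (y − 17.1)² = 25.67²; (x − 35.0)² + (y + 45.4)² = 78.88²; (x + 50.0)² + (y − 37.8)² = 53.18².
Subtracting pairs of circle equations eliminates x²+y² and gives linear equations (the radical axes):
18.2 x − 125.0 y = -3240.17
-151.8 x + 41.4 y = 796.46
Solving the 2×2 system: x ≈ 1.9, y ≈ 26.2 km.
Check against Receiver 1 (with the unrounded x, y): √((x − 25.9)²+(y − 17.1)²) = 25.67 ≈ 25.67 km. ✓

x ≈ 1.9 km, y ≈ 26.2 km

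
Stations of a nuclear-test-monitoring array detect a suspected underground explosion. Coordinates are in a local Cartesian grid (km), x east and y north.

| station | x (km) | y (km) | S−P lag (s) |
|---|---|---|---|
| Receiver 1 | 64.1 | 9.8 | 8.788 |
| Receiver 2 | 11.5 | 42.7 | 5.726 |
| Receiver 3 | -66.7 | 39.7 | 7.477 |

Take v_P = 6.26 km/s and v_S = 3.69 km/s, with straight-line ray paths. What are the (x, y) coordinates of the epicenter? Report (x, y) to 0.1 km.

Distance from S−P lag: d = Δt · v_P v_S / (v_P − v_S) = Δt · (6.26·3.69)/(6.26−3.69) ≈ 8.9881·Δt.
So d_Receiver 1 = 78.99, d_Receiver 2 = 51.47, d_Receiver 3 = 67.20 km.
Circle about each station: (x − 64.1)² + (y − 9.8)² = 78.99²; (x − 11.5)² + (y − 42.7)² = 51.47²; (x + 66.7)² + (y − 39.7)² = 67.20².
Subtracting the Receiver 1 equation from the Receiver 2 and Receiver 3 equations removes the quadratic terms:
-105.2 x + 65.8 y = 1340.95
-261.6 x + 59.8 y = 3543.71
Solving the 2×2 system: x ≈ -14.0, y ≈ -2.0 km.

x ≈ -14.0 km, y ≈ -2.0 km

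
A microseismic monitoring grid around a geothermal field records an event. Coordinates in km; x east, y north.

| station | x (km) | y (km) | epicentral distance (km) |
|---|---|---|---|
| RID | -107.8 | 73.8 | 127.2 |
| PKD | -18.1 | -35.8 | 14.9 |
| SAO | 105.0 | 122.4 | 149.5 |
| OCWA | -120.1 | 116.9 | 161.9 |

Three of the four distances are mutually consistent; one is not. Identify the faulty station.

Solve using three stations at a time. Using RID, SAO, OCWA (subtract circle equations pairwise → linear system) gives (x, y) ≈ (3.6, 12.5).
Distances from that point to each station vs reported:
  RID: calculated 127.2 vs reported 127.2 → residual 0.0 km
  PKD: calculated 53.0 vs reported 14.9 → residual 38.1 km
  SAO: calculated 149.5 vs reported 149.5 → residual 0.0 km
  OCWA: calculated 161.9 vs reported 161.9 → residual 0.0 km
RID, SAO, OCWA are mutually consistent (residuals ≈ 0); PKD is off by 38.1 km.

PKD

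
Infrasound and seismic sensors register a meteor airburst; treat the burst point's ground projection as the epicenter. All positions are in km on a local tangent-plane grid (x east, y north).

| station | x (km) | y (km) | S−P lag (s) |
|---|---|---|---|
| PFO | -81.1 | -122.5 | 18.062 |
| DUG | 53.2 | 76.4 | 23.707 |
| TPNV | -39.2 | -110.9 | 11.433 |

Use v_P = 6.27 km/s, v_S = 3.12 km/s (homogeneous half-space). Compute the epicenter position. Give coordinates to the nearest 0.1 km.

Distance from S−P lag: d = Δt · v_P v_S / (v_P − v_S) = Δt · (6.27·3.12)/(6.27−3.12) ≈ 6.2103·Δt.
So d_PFO = 112.17, d_DUG = 147.23, d_TPNV = 71.00 km.
Circle about each station: (x + 81.1)² + (y + 122.5)² = 112.17²; (x − 53.2)² + (y − 76.4)² = 147.23²; (x + 39.2)² + (y + 110.9)² = 71.00².
Subtracting pairs of circle equations eliminates x²+y² and gives linear equations (the radical axes):
268.6 x + 397.8 y = -22010.82
83.8 x + 23.2 y = -206.90
Solving the 2×2 system: x ≈ 15.8, y ≈ -66.0 km.
Check against PFO (with the unrounded x, y): √((x + 81.1)²+(y + 122.5)²) = 112.17 ≈ 112.17 km. ✓

x ≈ 15.8 km, y ≈ -66.0 km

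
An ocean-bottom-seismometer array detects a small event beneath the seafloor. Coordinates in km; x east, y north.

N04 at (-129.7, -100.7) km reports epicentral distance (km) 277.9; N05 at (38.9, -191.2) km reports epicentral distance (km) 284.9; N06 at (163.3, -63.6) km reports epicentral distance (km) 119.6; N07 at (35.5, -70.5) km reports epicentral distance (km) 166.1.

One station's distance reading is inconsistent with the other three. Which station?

N06

Solve using three stations at a time. Using N04, N05, N07 (subtract circle equations pairwise → linear system) gives (x, y) ≈ (70.7, 92.0).
Distances from that point to each station vs reported:
  N04: calculated 278.0 vs reported 277.9 → residual 0.1 km
  N05: calculated 285.0 vs reported 284.9 → residual 0.1 km
  N06: calculated 181.1 vs reported 119.6 → residual 61.5 km
  N07: calculated 166.3 vs reported 166.1 → residual 0.2 km
N04, N05, N07 are mutually consistent (residuals ≈ 0); N06 is off by 61.5 km.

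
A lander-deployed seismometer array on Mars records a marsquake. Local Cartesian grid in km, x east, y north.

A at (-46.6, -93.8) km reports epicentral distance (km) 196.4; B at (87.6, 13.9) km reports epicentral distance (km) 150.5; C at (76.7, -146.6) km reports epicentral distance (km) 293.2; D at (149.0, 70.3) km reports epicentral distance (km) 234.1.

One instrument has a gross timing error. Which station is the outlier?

B

Solve using three stations at a time. Using A, C, D (subtract circle equations pairwise → linear system) gives (x, y) ≈ (-83.2, 99.1).
Distances from that point to each station vs reported:
  A: calculated 196.3 vs reported 196.4 → residual 0.1 km
  B: calculated 190.9 vs reported 150.5 → residual 40.4 km
  C: calculated 293.1 vs reported 293.2 → residual 0.1 km
  D: calculated 234.0 vs reported 234.1 → residual 0.1 km
A, C, D are mutually consistent (residuals ≈ 0); B is off by 40.4 km.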